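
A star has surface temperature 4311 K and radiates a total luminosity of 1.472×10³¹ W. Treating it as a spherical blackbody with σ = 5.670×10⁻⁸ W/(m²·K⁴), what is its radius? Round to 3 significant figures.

L = 4πR²σT⁴ ⇒ R = √(L/(4πσT⁴)).
σT⁴ = 1.95837×10⁷ W/m², so R = √(1.472×10³¹/(4π×1.95837×10⁷)) = 2.45×10¹¹ m.

R ≈ 2.45×10¹¹ m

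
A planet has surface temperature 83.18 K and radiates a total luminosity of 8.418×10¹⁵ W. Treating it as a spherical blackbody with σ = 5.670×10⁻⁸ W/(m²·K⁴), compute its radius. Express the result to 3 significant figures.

R ≈ 1.57×10⁷ m

L = 4πR²σT⁴ ⇒ R = √(L/(4πσT⁴)).
σT⁴ = 2.71431 W/m², so R = √(8.418×10¹⁵/(4π×2.71431)) = 1.57×10⁷ m.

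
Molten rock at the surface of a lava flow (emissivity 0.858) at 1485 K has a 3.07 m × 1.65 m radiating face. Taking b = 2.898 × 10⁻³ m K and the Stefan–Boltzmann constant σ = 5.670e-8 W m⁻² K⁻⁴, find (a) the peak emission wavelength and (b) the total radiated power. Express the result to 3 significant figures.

(a) λ_max = b/T = 2.898×10⁻³/1485 = 1.952×10⁻⁶ m = 1.95 μm.
Area A = 3.07 × 1.65 = 5.0655 m².
(b) P = εσAT⁴ = 0.858×5.670×10⁻⁸×5.0655×(1485)⁴ = 1.20×10⁶ W.

λ_max ≈ 1.95 μm; P ≈ 1.20×10⁶ W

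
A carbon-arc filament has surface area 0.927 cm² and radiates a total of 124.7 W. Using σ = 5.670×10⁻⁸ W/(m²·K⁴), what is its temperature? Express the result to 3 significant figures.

T ≈ 2.21×10³ K

Area A = 0.927 cm² = 9.27×10⁻⁵ m².
P = σAT⁴ ⇒ T = (P/(σA))^(1/4) = (124.7/(5.670×10⁻⁸×9.27×10⁻⁵))^(1/4) = 2.21×10³ K.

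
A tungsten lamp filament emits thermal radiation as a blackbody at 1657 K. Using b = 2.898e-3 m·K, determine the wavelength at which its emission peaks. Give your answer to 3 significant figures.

λ_max ≈ 1.75×10³ nm

Wien's displacement law: λ_max = b/T = (2.898×10⁻³ m·K)/(1657 K) = 1.749×10⁻⁶ m.
That is 1.75×10³ nm, in the infrared range.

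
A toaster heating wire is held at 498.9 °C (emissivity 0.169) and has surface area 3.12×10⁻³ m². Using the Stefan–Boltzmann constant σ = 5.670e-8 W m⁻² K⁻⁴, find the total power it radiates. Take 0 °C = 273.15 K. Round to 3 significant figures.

T = 498.9 °C + 273.15 = 772.05 K.
Area A = 3.12×10⁻³ m².
P = εσAT⁴ = 0.169 × 5.670×10⁻⁸ × 3.12×10⁻³ × (772.05)⁴ = 10.6 W.

P ≈ 10.6 W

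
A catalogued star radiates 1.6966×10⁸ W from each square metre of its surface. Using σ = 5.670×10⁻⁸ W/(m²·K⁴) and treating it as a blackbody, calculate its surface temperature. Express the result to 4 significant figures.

I = σT⁴, so T = (I/σ)^(1/4) = (1.6966×10⁸/(5.670×10⁻⁸))^(1/4) = 7396 K.

T ≈ 7396 K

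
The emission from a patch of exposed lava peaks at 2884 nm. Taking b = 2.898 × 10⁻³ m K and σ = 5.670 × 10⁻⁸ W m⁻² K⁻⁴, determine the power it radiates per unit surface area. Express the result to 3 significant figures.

I ≈ 5.78×10⁴ W/m²

Wien's law: T = b/λ_max = 2.898×10⁻³/2.884×10⁻⁶ = 1004.85 K.
Then I = σT⁴ = 5.670×10⁻⁸×(1004.85)⁴ = 5.78×10⁴ W/m².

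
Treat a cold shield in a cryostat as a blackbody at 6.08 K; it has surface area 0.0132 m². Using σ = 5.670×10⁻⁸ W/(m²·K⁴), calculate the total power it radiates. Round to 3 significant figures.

P ≈ 1.02×10⁻⁶ W

Area A = 0.0132 m².
P = σAT⁴ = 5.670×10⁻⁸ × 0.0132 × (6.08)⁴ = 1.02×10⁻⁶ W.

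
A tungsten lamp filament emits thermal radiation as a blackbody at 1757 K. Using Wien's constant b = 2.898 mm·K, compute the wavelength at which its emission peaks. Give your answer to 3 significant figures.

λ_max ≈ 1.65×10³ nm

Wien's displacement law: λ_max = b/T = (2.898×10⁻³ m·K)/(1757 K) = 1.649×10⁻⁶ m.
That is 1.65×10³ nm, in the infrared range.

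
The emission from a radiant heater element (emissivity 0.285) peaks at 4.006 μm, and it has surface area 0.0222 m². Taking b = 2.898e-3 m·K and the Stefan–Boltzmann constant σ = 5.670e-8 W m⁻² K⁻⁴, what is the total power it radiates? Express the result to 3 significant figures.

Wien's law: T = b/λ_max = 2.898×10⁻³/4.006×10⁻⁶ = 723.415 K.
Area A = 0.0222 m².
Then P = εσAT⁴ = 0.285×5.670×10⁻⁸×0.0222×(723.415)⁴ = 98.2 W.

P ≈ 98.2 W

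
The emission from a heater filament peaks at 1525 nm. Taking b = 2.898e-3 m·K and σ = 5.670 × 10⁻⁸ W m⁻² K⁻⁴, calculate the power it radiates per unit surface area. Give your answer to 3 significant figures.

Wien's law: T = b/λ_max = 2.898×10⁻³/1.525×10⁻⁶ = 1900.33 K.
Then I = σT⁴ = 5.670×10⁻⁸×(1900.33)⁴ = 7.39×10⁵ W/m².

I ≈ 7.39×10⁵ W/m²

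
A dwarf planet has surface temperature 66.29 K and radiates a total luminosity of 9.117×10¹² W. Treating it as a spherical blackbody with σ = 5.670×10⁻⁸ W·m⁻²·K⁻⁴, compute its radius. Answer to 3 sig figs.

R ≈ 8.14×10⁵ m

L = 4πR²σT⁴ ⇒ R = √(L/(4πσT⁴)).
σT⁴ = 1.09490 W/m², so R = √(9.117×10¹²/(4π×1.09490)) = 8.14×10⁵ m.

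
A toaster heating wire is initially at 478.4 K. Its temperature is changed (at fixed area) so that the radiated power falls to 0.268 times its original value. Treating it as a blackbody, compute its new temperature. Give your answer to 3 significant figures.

P ∝ T⁴, so T₂/T₁ = (P₂/P₁)^(1/4) = (0.268)^(1/4) = 0.719505.
T₂ = 478.4 × 0.719505 = 344 K.

T₂ ≈ 344 K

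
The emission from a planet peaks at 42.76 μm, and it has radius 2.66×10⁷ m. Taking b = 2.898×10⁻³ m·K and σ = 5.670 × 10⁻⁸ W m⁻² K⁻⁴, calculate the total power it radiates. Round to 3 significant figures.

P ≈ 1.06×10¹⁶ W

Wien's law: T = b/λ_max = 2.898×10⁻³/4.276×10⁻⁵ = 67.7736 K.
Surface area A = 4πR² = 4π(2.66×10⁷ m)² = 8.89146×10¹⁵ m².
Then P = σAT⁴ = 5.670×10⁻⁸×8.89146×10¹⁵×(67.7736)⁴ = 1.06×10¹⁶ W.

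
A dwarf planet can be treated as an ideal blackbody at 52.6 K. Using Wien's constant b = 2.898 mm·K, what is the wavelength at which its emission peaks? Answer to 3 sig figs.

Wien's displacement law: λ_max = b/T = (2.898×10⁻³ m·K)/(52.6 K) = 5.510×10⁻⁵ m.
That is 55.1 μm, in the infrared range.

λ_max ≈ 55.1 μm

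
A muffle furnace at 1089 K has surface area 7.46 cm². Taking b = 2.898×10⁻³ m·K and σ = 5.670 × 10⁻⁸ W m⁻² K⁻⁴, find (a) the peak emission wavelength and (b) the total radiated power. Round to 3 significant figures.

λ_max ≈ 2.66×10³ nm; P ≈ 59.5 W

(a) λ_max = b/T = 2.898×10⁻³/1089 = 2.661×10⁻⁶ m = 2.66×10³ nm.
Area A = 7.46 cm² = 7.46×10⁻⁴ m².
(b) P = σAT⁴ = 5.670×10⁻⁸×7.46×10⁻⁴×(1089)⁴ = 59.5 W.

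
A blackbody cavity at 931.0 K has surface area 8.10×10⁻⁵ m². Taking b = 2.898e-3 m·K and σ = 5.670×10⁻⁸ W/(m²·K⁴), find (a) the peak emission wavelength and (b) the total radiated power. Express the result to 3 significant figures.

λ_max ≈ 3.11 μm; P ≈ 3.45 W

(a) λ_max = b/T = 2.898×10⁻³/931.0 = 3.113×10⁻⁶ m = 3.11 μm.
Area A = 8.10×10⁻⁵ m².
(b) P = σAT⁴ = 5.670×10⁻⁸×8.10×10⁻⁵×(931.0)⁴ = 3.45 W.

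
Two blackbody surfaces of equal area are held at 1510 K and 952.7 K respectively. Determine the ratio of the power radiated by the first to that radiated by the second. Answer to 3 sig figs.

With equal areas, P₁/P₂ = (T₁/T₂)⁴ = (1510/952.7)⁴ = 6.31.

P₁/P₂ ≈ 6.31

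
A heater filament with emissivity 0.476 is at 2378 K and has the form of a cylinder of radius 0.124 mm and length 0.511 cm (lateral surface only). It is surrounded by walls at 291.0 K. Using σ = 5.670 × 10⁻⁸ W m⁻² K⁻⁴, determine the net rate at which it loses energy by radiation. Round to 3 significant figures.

Lateral area A = 2πrL = 2π×1.24×10⁻⁴×5.11×10⁻³ = 3.98128×10⁻⁶ m².
Net radiated power P_net = εσA(T⁴ − T₀⁴) = 0.476×5.670×10⁻⁸×3.98128×10⁻⁶×(2378⁴ − 291.0⁴).
T⁴ − T₀⁴ = 3.19777×10¹³ − 7.17087×10⁹ = 3.19705×10¹³ K⁴, so P_net = 3.44 W.

Net loss ≈ 3.44 W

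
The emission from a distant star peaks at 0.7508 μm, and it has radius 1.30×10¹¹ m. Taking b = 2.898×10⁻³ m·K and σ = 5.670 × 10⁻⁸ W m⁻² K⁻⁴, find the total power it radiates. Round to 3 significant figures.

Wien's law: T = b/λ_max = 2.898×10⁻³/7.508×10⁻⁷ = 3859.88 K.
Surface area A = 4πR² = 4π(1.30×10¹¹ m)² = 2.12372×10²³ m².
Then P = σAT⁴ = 5.670×10⁻⁸×2.12372×10²³×(3859.88)⁴ = 2.67×10³⁰ W.

P ≈ 2.67×10³⁰ W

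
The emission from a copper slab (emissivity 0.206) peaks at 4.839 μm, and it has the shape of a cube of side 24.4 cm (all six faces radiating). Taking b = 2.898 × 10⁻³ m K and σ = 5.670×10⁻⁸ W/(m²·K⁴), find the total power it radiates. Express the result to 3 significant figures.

P ≈ 537 W

Wien's law: T = b/λ_max = 2.898×10⁻³/4.839×10⁻⁶ = 598.884 K.
Area A = 6s² = 6×(0.244 m)² = 0.357216 m².
Then P = εσAT⁴ = 0.206×5.670×10⁻⁸×0.357216×(598.884)⁴ = 537 W.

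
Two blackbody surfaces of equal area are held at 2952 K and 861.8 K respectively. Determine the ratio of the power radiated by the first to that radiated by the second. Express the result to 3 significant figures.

With equal areas, P₁/P₂ = (T₁/T₂)⁴ = (2952/861.8)⁴ = 138.

P₁/P₂ ≈ 138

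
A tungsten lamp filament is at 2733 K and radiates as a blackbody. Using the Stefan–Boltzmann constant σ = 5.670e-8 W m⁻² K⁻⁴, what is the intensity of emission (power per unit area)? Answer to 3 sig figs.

I ≈ 3.16×10⁶ W/m²

Stefan–Boltzmann: I = σT⁴ = 5.670×10⁻⁸ × (2733)⁴ = 3.16×10⁶ W/m².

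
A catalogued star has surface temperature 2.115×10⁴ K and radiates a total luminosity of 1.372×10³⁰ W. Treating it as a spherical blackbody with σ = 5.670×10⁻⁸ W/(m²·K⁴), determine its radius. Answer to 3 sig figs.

R ≈ 3.10×10⁹ m

L = 4πR²σT⁴ ⇒ R = √(L/(4πσT⁴)).
σT⁴ = 1.13455×10¹⁰ W/m², so R = √(1.372×10³⁰/(4π×1.13455×10¹⁰)) = 3.10×10⁹ m.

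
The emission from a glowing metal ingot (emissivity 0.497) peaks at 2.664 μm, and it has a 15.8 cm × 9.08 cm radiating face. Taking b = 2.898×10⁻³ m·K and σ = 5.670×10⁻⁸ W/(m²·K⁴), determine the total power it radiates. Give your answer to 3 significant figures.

Wien's law: T = b/λ_max = 2.898×10⁻³/2.664×10⁻⁶ = 1087.84 K.
Area A = 0.158 × 0.0908 = 0.0143464 m².
Then P = εσAT⁴ = 0.497×5.670×10⁻⁸×0.0143464×(1087.84)⁴ = 566 W.

P ≈ 566 W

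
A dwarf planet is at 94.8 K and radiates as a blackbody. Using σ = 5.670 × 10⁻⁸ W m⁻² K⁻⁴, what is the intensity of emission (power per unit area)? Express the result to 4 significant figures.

I ≈ 4.579 W/m²

Stefan–Boltzmann: I = σT⁴ = 5.670×10⁻⁸ × (94.8)⁴ = 4.579 W/m².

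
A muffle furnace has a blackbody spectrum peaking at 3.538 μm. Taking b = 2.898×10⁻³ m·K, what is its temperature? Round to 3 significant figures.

T ≈ 819 K

Wien's law gives T = b/λ_max = (2.898×10⁻³ m·K)/(3.538×10⁻⁶ m) = 819 K.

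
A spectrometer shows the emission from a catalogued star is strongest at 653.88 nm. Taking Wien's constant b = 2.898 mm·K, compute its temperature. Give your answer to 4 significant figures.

Wien's law gives T = b/λ_max = (2.898×10⁻³ m·K)/(6.5388×10⁻⁷ m) = 4432 K.

T ≈ 4432 K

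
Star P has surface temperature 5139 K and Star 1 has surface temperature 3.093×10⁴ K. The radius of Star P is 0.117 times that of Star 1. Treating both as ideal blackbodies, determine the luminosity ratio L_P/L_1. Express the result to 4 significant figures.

L ∝ R²T⁴, so L_P/L_1 = (R_P/R_1)²(T_P/T_1)⁴ = (0.117)² × (5139/3.093×10⁴)⁴ = 0.013689 × 7.62070×10⁻⁴ = 1.043×10⁻⁵.

L_P/L_1 ≈ 1.043×10⁻⁵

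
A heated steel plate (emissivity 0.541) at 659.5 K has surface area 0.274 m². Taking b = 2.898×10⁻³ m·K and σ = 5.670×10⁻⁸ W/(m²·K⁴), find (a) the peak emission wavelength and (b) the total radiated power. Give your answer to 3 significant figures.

λ_max ≈ 4.39 μm; P ≈ 1.59×10³ W

(a) λ_max = b/T = 2.898×10⁻³/659.5 = 4.394×10⁻⁶ m = 4.39 μm.
Area A = 0.274 m².
(b) P = εσAT⁴ = 0.541×5.670×10⁻⁸×0.274×(659.5)⁴ = 1.59×10³ W.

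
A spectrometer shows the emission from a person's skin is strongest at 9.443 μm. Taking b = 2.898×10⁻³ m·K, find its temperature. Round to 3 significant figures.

Wien's law gives T = b/λ_max = (2.898×10⁻³ m·K)/(9.443×10⁻⁶ m) = 307 K.

T ≈ 307 K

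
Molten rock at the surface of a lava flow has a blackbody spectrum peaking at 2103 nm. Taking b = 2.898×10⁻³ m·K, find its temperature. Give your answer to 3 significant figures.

Wien's law gives T = b/λ_max = (2.898×10⁻³ m·K)/(2.103×10⁻⁶ m) = 1.38×10³ K.

T ≈ 1.38×10³ K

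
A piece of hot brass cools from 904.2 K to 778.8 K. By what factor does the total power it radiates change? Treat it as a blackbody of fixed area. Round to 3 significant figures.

P ∝ T⁴, so P₂/P₁ = (T₂/T₁)⁴ = (778.8/904.2)⁴ = (0.861314)⁴ = 0.550.

P₂/P₁ ≈ 0.550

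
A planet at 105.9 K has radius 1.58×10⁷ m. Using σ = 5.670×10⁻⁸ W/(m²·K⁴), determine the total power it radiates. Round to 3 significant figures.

Surface area A = 4πR² = 4π(1.58×10⁷ m)² = 3.13707×10¹⁵ m².
P = σAT⁴ = 5.670×10⁻⁸ × 3.13707×10¹⁵ × (105.9)⁴ = 2.24×10¹⁶ W.

P ≈ 2.24×10¹⁶ W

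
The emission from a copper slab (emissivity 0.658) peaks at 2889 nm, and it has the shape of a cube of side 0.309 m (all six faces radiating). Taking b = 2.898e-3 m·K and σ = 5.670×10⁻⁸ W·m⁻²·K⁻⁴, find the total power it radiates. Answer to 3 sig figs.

P ≈ 2.16×10⁴ W

Wien's law: T = b/λ_max = 2.898×10⁻³/2.889×10⁻⁶ = 1003.12 K.
Area A = 6s² = 6×(0.309 m)² = 0.572886 m².
Then P = εσAT⁴ = 0.658×5.670×10⁻⁸×0.572886×(1003.12)⁴ = 2.16×10⁴ W.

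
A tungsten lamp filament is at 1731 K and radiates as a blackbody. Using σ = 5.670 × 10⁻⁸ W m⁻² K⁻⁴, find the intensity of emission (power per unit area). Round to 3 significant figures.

I ≈ 5.09×10⁵ W/m²

Stefan–Boltzmann: I = σT⁴ = 5.670×10⁻⁸ × (1731)⁴ = 5.09×10⁵ W/m².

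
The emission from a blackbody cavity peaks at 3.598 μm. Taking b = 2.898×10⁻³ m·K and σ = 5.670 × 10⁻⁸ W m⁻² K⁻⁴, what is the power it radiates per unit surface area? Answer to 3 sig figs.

Wien's law: T = b/λ_max = 2.898×10⁻³/3.598×10⁻⁶ = 805.447 K.
Then I = σT⁴ = 5.670×10⁻⁸×(805.447)⁴ = 2.39×10⁴ W/m².

I ≈ 2.39×10⁴ W/m²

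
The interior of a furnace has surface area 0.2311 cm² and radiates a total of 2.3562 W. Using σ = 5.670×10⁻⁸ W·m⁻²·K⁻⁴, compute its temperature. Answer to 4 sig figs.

T ≈ 1158 K

Area A = 0.2311 cm² = 2.311×10⁻⁵ m².
P = σAT⁴ ⇒ T = (P/(σA))^(1/4) = (2.3562/(5.670×10⁻⁸×2.311×10⁻⁵))^(1/4) = 1158 K.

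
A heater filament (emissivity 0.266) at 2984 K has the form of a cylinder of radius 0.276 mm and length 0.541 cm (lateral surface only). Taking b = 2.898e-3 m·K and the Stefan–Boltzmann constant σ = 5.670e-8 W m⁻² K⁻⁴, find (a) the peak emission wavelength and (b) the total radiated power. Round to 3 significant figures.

(a) λ_max = b/T = 2.898×10⁻³/2984 = 9.712×10⁻⁷ m = 0.971 μm.
Lateral area A = 2πrL = 2π×2.76×10⁻⁴×5.41×10⁻³ = 9.38180×10⁻⁶ m².
(b) P = εσAT⁴ = 0.266×5.670×10⁻⁸×9.38180×10⁻⁶×(2984)⁴ = 11.2 W.

λ_max ≈ 0.971 μm; P ≈ 11.2 W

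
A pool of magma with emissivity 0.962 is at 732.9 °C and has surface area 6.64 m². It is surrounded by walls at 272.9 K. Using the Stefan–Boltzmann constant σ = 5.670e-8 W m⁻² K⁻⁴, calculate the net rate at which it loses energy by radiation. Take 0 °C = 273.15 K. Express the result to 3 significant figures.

T = 732.9 °C + 273.15 = 1006.05 K.
Area A = 6.64 m².
Net radiated power P_net = εσA(T⁴ − T₀⁴) = 0.962×5.670×10⁻⁸×6.64×(1006.05⁴ − 272.9⁴).
T⁴ − T₀⁴ = 1.02442×10¹² − 5.54644×10⁹ = 1.01887×10¹² K⁴, so P_net = 3.69×10⁵ W.

Net loss ≈ 3.69×10⁵ W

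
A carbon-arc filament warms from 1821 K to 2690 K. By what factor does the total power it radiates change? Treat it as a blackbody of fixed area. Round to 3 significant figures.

P₂/P₁ ≈ 4.76

P ∝ T⁴, so P₂/P₁ = (T₂/T₁)⁴ = (2690/1821)⁴ = (1.47721)⁴ = 4.76.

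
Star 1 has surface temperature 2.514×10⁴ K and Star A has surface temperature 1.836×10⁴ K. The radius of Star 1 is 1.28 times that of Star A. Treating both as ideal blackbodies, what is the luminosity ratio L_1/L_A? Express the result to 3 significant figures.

L ∝ R²T⁴, so L_1/L_A = (R_1/R_A)²(T_1/T_A)⁴ = (1.28)² × (2.514×10⁴/1.836×10⁴)⁴ = 1.6384 × 3.51536 = 5.76.

L_1/L_A ≈ 5.76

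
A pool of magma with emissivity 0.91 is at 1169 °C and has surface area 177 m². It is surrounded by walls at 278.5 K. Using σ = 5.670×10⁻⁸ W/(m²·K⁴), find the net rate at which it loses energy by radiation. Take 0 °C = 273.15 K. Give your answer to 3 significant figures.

Net loss ≈ 3.94×10⁷ W

T = 1169 °C + 273.15 = 1442.15 K.
Area A = 177 m².
Net radiated power P_net = εσA(T⁴ − T₀⁴) = 0.91×5.670×10⁻⁸×177×(1442.15⁴ − 278.5⁴).
T⁴ − T₀⁴ = 4.32555×10¹² − 6.01590×10⁹ = 4.31953×10¹² K⁴, so P_net = 3.94×10⁷ W.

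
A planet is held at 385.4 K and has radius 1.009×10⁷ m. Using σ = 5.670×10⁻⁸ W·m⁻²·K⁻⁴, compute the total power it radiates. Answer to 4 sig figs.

Surface area A = 4πR² = 4π(1.009×10⁷ m)² = 1.27936×10¹⁵ m².
P = σAT⁴ = 5.670×10⁻⁸ × 1.27936×10¹⁵ × (385.4)⁴ = 1.600×10¹⁸ W.

P ≈ 1.600×10¹⁸ W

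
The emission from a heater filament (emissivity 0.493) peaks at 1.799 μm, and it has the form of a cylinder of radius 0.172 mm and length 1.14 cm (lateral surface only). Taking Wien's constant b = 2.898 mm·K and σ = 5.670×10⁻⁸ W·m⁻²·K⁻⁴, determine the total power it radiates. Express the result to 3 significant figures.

P ≈ 2.32 W

Wien's law: T = b/λ_max = 2.898×10⁻³/1.799×10⁻⁶ = 1610.89 K.
Lateral area A = 2πrL = 2π×1.72×10⁻⁴×0.0114 = 1.23201×10⁻⁵ m².
Then P = εσAT⁴ = 0.493×5.670×10⁻⁸×1.23201×10⁻⁵×(1610.89)⁴ = 2.32 W.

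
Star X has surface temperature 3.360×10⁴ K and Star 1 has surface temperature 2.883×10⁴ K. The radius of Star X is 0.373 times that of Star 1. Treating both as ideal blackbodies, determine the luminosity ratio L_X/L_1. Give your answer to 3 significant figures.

L ∝ R²T⁴, so L_X/L_1 = (R_X/R_1)²(T_X/T_1)⁴ = (0.373)² × (3.360×10⁴/2.883×10⁴)⁴ = 0.139129 × 1.84492 = 0.257.

L_X/L_1 ≈ 0.257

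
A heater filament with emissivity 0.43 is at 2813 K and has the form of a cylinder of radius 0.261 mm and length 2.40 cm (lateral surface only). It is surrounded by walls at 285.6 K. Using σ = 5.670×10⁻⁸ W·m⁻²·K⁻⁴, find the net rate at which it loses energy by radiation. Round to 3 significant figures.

Net loss ≈ 60.1 W

Lateral area A = 2πrL = 2π×2.61×10⁻⁴×0.0240 = 3.93579×10⁻⁵ m².
Net radiated power P_net = εσA(T⁴ − T₀⁴) = 0.43×5.670×10⁻⁸×3.93579×10⁻⁵×(2813⁴ − 285.6⁴).
T⁴ − T₀⁴ = 6.26151×10¹³ − 6.65323×10⁹ = 6.26084×10¹³ K⁴, so P_net = 60.1 W.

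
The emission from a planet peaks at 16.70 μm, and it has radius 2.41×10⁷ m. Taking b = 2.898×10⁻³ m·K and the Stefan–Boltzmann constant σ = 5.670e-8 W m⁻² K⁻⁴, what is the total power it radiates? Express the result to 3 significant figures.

P ≈ 3.75×10¹⁷ W

Wien's law: T = b/λ_max = 2.898×10⁻³/1.670×10⁻⁵ = 173.533 K.
Surface area A = 4πR² = 4π(2.41×10⁷ m)² = 7.29867×10¹⁵ m².
Then P = σAT⁴ = 5.670×10⁻⁸×7.29867×10¹⁵×(173.533)⁴ = 3.75×10¹⁷ W.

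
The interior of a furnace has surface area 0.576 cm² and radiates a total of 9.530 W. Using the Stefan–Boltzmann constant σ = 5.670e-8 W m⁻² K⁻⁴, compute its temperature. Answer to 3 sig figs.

T ≈ 1.31×10³ K

Area A = 0.576 cm² = 5.76×10⁻⁵ m².
P = σAT⁴ ⇒ T = (P/(σA))^(1/4) = (9.530/(5.670×10⁻⁸×5.76×10⁻⁵))^(1/4) = 1.31×10³ K.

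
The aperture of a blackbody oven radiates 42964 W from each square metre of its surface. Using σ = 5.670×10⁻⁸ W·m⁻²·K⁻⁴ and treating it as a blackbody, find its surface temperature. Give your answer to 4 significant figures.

I = σT⁴, so T = (I/σ)^(1/4) = (42964/(5.670×10⁻⁸))^(1/4) = 933.0 K.

T ≈ 933.0 K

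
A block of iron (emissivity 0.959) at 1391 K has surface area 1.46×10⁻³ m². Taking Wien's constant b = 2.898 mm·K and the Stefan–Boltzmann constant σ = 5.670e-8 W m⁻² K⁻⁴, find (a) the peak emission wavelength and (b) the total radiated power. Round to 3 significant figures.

(a) λ_max = b/T = 2.898×10⁻³/1391 = 2.083×10⁻⁶ m = 2.08 μm.
Area A = 1.46×10⁻³ m².
(b) P = εσAT⁴ = 0.959×5.670×10⁻⁸×1.46×10⁻³×(1391)⁴ = 297 W.

λ_max ≈ 2.08 μm; P ≈ 297 W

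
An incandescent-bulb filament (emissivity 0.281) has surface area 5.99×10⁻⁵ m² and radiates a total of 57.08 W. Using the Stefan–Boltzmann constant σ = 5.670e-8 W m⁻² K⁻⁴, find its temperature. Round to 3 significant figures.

Area A = 5.99×10⁻⁵ m².
P = εσAT⁴ ⇒ T = (P/(εσA))^(1/4) = (57.08/(0.281×5.670×10⁻⁸×5.99×10⁻⁵))^(1/4) = 2.78×10³ K.

T ≈ 2.78×10³ K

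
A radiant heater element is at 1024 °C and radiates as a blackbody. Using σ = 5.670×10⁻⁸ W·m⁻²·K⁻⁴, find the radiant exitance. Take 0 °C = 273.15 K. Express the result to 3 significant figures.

I ≈ 1.61×10⁵ W/m²

T = 1024 °C + 273.15 = 1297.15 K.
Stefan–Boltzmann: I = σT⁴ = 5.670×10⁻⁸ × (1297.15)⁴ = 1.61×10⁵ W/m².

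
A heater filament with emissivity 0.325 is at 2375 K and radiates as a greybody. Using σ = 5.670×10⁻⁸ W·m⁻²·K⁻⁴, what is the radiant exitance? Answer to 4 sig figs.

Stefan–Boltzmann: I = εσT⁴ = 0.325 × 5.670×10⁻⁸ × (2375)⁴ = 5.863×10⁵ W/m².

I ≈ 5.863×10⁵ W/m²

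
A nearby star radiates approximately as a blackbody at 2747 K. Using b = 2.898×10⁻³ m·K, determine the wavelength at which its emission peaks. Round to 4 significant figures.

λ_max ≈ 1055 nm

Wien's displacement law: λ_max = b/T = (2.898×10⁻³ m·K)/(2747 K) = 1.0550×10⁻⁶ m.
That is 1055 nm, in the infrared range.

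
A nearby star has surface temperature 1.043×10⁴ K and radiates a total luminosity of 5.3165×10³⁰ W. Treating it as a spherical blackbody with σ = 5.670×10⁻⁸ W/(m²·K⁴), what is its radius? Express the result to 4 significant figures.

L = 4πR²σT⁴ ⇒ R = √(L/(4πσT⁴)).
σT⁴ = 6.70997×10⁸ W/m², so R = √(5.3165×10³⁰/(4π×6.70997×10⁸)) = 2.511×10¹⁰ m.

R ≈ 2.511×10¹⁰ m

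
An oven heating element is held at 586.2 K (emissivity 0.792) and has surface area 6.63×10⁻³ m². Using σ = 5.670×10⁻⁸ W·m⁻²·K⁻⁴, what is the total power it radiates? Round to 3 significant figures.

P ≈ 35.2 W

Area A = 6.63×10⁻³ m².
P = εσAT⁴ = 0.792 × 5.670×10⁻⁸ × 6.63×10⁻³ × (586.2)⁴ = 35.2 W.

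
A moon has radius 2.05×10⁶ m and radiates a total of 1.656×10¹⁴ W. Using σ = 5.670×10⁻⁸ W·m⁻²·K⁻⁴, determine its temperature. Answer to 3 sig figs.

Surface area A = 4πR² = 4π(2.05×10⁶ m)² = 5.28102×10¹³ m².
P = σAT⁴ ⇒ T = (P/(σA))^(1/4) = (1.656×10¹⁴/(5.670×10⁻⁸×5.28102×10¹³))^(1/4) = 86.2 K.

T ≈ 86.2 K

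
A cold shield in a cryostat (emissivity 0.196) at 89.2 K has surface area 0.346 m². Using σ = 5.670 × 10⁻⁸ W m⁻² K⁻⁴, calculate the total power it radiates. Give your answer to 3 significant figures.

P ≈ 0.243 W

Area A = 0.346 m².
P = εσAT⁴ = 0.196 × 5.670×10⁻⁸ × 0.346 × (89.2)⁴ = 0.243 W.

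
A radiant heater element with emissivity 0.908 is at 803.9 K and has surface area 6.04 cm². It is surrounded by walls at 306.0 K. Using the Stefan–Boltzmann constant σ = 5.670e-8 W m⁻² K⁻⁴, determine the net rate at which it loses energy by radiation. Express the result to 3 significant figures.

Net loss ≈ 12.7 W

Area A = 6.04 cm² = 6.04×10⁻⁴ m².
Net radiated power P_net = εσA(T⁴ − T₀⁴) = 0.908×5.670×10⁻⁸×6.04×10⁻⁴×(803.9⁴ − 306.0⁴).
T⁴ − T₀⁴ = 4.17646×10¹¹ − 8.76770×10⁹ = 4.08878×10¹¹ K⁴, so P_net = 12.7 W.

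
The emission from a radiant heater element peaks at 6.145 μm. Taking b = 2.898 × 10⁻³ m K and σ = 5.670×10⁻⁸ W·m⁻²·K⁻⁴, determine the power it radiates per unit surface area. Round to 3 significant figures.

Wien's law: T = b/λ_max = 2.898×10⁻³/6.145×10⁻⁶ = 471.603 K.
Then I = σT⁴ = 5.670×10⁻⁸×(471.603)⁴ = 2.80×10³ W/m².

I ≈ 2.80×10³ W/m²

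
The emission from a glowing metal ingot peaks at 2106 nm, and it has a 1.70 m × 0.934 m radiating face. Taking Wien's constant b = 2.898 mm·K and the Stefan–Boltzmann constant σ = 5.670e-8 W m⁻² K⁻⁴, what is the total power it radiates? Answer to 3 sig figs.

Wien's law: T = b/λ_max = 2.898×10⁻³/2.106×10⁻⁶ = 1376.07 K.
Area A = 1.70 × 0.934 = 1.5878 m².
Then P = σAT⁴ = 5.670×10⁻⁸×1.5878×(1376.07)⁴ = 3.23×10⁵ W.

P ≈ 3.23×10⁵ W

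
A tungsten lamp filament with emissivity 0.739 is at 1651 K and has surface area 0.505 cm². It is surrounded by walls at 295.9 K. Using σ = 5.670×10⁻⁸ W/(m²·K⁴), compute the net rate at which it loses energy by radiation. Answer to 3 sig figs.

Area A = 0.505 cm² = 5.05×10⁻⁵ m².
Net radiated power P_net = εσA(T⁴ − T₀⁴) = 0.739×5.670×10⁻⁸×5.05×10⁻⁵×(1651⁴ − 295.9⁴).
T⁴ − T₀⁴ = 7.42999×10¹² − 7.66619×10⁹ = 7.42232×10¹² K⁴, so P_net = 15.7 W.

Net loss ≈ 15.7 W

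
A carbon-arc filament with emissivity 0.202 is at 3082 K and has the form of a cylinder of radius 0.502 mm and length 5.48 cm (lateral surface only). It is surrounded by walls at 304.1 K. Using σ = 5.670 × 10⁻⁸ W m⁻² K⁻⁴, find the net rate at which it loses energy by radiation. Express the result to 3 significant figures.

Net loss ≈ 179 W

Lateral area A = 2πrL = 2π×5.02×10⁻⁴×0.0548 = 1.72848×10⁻⁴ m².
Net radiated power P_net = εσA(T⁴ − T₀⁴) = 0.202×5.670×10⁻⁸×1.72848×10⁻⁴×(3082⁴ − 304.1⁴).
T⁴ − T₀⁴ = 9.02258×10¹³ − 8.55196×10⁹ = 9.02172×10¹³ K⁴, so P_net = 179 W.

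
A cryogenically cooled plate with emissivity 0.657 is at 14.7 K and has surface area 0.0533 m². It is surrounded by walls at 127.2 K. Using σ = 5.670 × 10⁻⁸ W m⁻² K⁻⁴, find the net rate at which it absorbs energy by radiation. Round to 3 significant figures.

Net gain ≈ 0.520 W

Area A = 0.0533 m².
Net radiated power P_net = εσA(T⁴ − T₀⁴) = 0.657×5.670×10⁻⁸×0.0533×(14.7⁴ − 127.2⁴).
T⁴ − T₀⁴ = 46694.9 − 2.61787×10⁸ = -2.61740×10⁸ K⁴, so P_net = -0.520 W — negative, meaning a net gain of 0.520 W.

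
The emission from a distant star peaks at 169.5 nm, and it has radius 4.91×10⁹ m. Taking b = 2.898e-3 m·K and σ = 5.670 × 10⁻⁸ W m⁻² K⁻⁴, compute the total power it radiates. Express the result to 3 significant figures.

P ≈ 1.47×10³⁰ W

Wien's law: T = b/λ_max = 2.898×10⁻³/1.695×10⁻⁷ = 17097.3 K.
Surface area A = 4πR² = 4π(4.91×10⁹ m)² = 3.02951×10²⁰ m².
Then P = σAT⁴ = 5.670×10⁻⁸×3.02951×10²⁰×(17097.3)⁴ = 1.47×10³⁰ W.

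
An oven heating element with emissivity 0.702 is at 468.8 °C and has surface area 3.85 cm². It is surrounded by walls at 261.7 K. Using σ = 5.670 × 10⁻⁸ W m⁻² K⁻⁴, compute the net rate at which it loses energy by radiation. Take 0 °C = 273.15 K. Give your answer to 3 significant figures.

T = 468.8 °C + 273.15 = 741.95 K.
Area A = 3.85 cm² = 3.85×10⁻⁴ m².
Net radiated power P_net = εσA(T⁴ − T₀⁴) = 0.702×5.670×10⁻⁸×3.85×10⁻⁴×(741.95⁴ − 261.7⁴).
T⁴ − T₀⁴ = 3.03039×10¹¹ − 4.69045×10⁹ = 2.98349×10¹¹ K⁴, so P_net = 4.57 W.

Net loss ≈ 4.57 W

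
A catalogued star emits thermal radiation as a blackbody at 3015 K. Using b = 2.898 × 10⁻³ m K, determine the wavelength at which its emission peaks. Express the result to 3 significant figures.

Wien's displacement law: λ_max = b/T = (2.898×10⁻³ m·K)/(3015 K) = 9.612×10⁻⁷ m.
That is 961 nm, in the infrared range.

λ_max ≈ 961 nm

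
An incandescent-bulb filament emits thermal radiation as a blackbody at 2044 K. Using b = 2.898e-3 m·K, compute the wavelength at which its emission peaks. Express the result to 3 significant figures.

Wien's displacement law: λ_max = b/T = (2.898×10⁻³ m·K)/(2044 K) = 1.418×10⁻⁶ m.
That is 1.42 μm, in the infrared range.

λ_max ≈ 1.42 μm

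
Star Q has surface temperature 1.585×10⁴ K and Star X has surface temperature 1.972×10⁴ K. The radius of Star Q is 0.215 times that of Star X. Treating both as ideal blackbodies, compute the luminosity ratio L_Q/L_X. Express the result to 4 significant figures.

L ∝ R²T⁴, so L_Q/L_X = (R_Q/R_X)²(T_Q/T_X)⁴ = (0.215)² × (1.585×10⁴/1.972×10⁴)⁴ = 0.046225 × 0.417339 = 0.01929.

L_Q/L_X ≈ 0.01929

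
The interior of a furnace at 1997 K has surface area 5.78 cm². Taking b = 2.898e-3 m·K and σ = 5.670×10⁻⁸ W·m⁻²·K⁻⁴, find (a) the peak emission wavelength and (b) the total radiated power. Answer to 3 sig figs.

λ_max ≈ 1.45×10³ nm; P ≈ 521 W

(a) λ_max = b/T = 2.898×10⁻³/1997 = 1.451×10⁻⁶ m = 1.45×10³ nm.
Area A = 5.78 cm² = 5.78×10⁻⁴ m².
(b) P = σAT⁴ = 5.670×10⁻⁸×5.78×10⁻⁴×(1997)⁴ = 521 W.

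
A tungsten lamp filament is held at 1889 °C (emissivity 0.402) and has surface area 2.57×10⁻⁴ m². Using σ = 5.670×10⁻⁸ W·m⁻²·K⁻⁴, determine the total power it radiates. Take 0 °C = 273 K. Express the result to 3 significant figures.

T = 1889 °C + 273 = 2162 K.
Area A = 2.57×10⁻⁴ m².
P = εσAT⁴ = 0.402 × 5.670×10⁻⁸ × 2.57×10⁻⁴ × (2162)⁴ = 128 W.

P ≈ 128 W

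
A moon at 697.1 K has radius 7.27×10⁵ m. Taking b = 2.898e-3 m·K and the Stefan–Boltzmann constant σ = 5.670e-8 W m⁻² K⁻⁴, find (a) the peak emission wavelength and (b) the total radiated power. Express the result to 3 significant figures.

(a) λ_max = b/T = 2.898×10⁻³/697.1 = 4.157×10⁻⁶ m = 4.16 μm.
Surface area A = 4πR² = 4π(7.27×10⁵ m)² = 6.64169×10¹² m².
(b) P = σAT⁴ = 5.670×10⁻⁸×6.64169×10¹²×(697.1)⁴ = 8.89×10¹⁶ W.

λ_max ≈ 4.16 μm; P ≈ 8.89×10¹⁶ W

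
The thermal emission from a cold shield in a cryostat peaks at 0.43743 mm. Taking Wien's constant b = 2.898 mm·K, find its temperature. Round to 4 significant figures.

T ≈ 6.625 K

Wien's law gives T = b/λ_max = (2.898×10⁻³ m·K)/(4.3743×10⁻⁴ m) = 6.625 K.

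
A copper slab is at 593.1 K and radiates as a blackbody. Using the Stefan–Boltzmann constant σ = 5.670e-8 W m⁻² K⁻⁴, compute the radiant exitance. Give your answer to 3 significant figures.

Stefan–Boltzmann: I = σT⁴ = 5.670×10⁻⁸ × (593.1)⁴ = 7.02×10³ W/m².

I ≈ 7.02×10³ W/m²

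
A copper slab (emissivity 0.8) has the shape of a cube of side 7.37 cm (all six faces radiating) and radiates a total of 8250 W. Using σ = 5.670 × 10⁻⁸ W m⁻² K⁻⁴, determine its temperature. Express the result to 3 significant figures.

T ≈ 1.54×10³ K

Area A = 6s² = 6×(0.0737 m)² = 0.0325901 m².
P = εσAT⁴ ⇒ T = (P/(εσA))^(1/4) = (8250/(0.8×5.670×10⁻⁸×0.0325901))^(1/4) = 1.54×10³ K.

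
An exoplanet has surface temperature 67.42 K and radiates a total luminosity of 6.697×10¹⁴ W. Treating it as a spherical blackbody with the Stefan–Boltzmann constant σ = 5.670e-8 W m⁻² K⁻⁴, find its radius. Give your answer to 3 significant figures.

L = 4πR²σT⁴ ⇒ R = √(L/(4πσT⁴)).
σT⁴ = 1.17149 W/m², so R = √(6.697×10¹⁴/(4π×1.17149)) = 6.74×10⁶ m.

R ≈ 6.74×10⁶ m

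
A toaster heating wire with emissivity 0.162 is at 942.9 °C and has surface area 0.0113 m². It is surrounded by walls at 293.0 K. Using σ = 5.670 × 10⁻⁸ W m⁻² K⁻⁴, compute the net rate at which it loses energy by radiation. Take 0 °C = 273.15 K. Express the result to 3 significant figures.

Net loss ≈ 226 W

T = 942.9 °C + 273.15 = 1216.05 K.
Area A = 0.0113 m².
Net radiated power P_net = εσA(T⁴ − T₀⁴) = 0.162×5.670×10⁻⁸×0.0113×(1216.05⁴ − 293.0⁴).
T⁴ − T₀⁴ = 2.18678×10¹² − 7.37005×10⁹ = 2.17941×10¹² K⁴, so P_net = 226 W.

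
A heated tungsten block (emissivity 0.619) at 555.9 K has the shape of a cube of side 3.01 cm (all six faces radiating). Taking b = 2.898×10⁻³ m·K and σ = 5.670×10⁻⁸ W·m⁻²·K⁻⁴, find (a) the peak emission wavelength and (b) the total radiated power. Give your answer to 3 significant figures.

λ_max ≈ 5.21 μm; P ≈ 18.2 W

(a) λ_max = b/T = 2.898×10⁻³/555.9 = 5.213×10⁻⁶ m = 5.21 μm.
Area A = 6s² = 6×(0.0301 m)² = 5.43606×10⁻³ m².
(b) P = εσAT⁴ = 0.619×5.670×10⁻⁸×5.43606×10⁻³×(555.9)⁴ = 18.2 W.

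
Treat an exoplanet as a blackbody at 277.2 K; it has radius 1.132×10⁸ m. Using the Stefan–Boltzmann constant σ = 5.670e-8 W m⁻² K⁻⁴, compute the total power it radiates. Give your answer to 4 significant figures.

P ≈ 5.391×10¹⁹ W

Surface area A = 4πR² = 4π(1.132×10⁸ m)² = 1.61028×10¹⁷ m².
P = σAT⁴ = 5.670×10⁻⁸ × 1.61028×10¹⁷ × (277.2)⁴ = 5.391×10¹⁹ W.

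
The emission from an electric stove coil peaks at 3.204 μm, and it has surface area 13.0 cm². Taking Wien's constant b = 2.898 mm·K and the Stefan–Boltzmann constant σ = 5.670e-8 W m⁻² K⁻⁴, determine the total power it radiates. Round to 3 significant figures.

Wien's law: T = b/λ_max = 2.898×10⁻³/3.204×10⁻⁶ = 904.494 K.
Area A = 13.0 cm² = 1.30×10⁻³ m².
Then P = σAT⁴ = 5.670×10⁻⁸×1.30×10⁻³×(904.494)⁴ = 49.3 W.

P ≈ 49.3 W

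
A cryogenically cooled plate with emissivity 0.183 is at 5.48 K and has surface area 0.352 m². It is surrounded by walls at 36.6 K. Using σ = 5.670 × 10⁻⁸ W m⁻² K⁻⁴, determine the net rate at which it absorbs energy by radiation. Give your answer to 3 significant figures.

Net gain ≈ 6.55×10⁻³ W

Area A = 0.352 m².
Net radiated power P_net = εσA(T⁴ − T₀⁴) = 0.183×5.670×10⁻⁸×0.352×(5.48⁴ − 36.6⁴).
T⁴ − T₀⁴ = 901.825 − 1.79442×10⁶ = -1.79352×10⁶ K⁴, so P_net = -6.55×10⁻³ W — negative, meaning a net gain of 6.55×10⁻³ W.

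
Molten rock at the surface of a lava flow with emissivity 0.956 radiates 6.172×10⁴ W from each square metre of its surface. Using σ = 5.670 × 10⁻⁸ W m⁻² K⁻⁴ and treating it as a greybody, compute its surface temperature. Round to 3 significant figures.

T ≈ 1.03×10³ K

I = εσT⁴, so T = (I/εσ)^(1/4) = (6.172×10⁴/(0.956×5.670×10⁻⁸))^(1/4) = 1.03×10³ K.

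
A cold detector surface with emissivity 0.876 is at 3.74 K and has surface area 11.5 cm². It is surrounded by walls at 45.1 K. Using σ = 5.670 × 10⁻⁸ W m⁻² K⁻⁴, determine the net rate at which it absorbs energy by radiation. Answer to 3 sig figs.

Net gain ≈ 2.36×10⁻⁴ W

Area A = 11.5 cm² = 1.15×10⁻³ m².
Net radiated power P_net = εσA(T⁴ − T₀⁴) = 0.876×5.670×10⁻⁸×1.15×10⁻³×(3.74⁴ − 45.1⁴).
T⁴ − T₀⁴ = 195.653 − 4.13720×10⁶ = -4.13700×10⁶ K⁴, so P_net = -2.36×10⁻⁴ W — negative, meaning a net gain of 2.36×10⁻⁴ W.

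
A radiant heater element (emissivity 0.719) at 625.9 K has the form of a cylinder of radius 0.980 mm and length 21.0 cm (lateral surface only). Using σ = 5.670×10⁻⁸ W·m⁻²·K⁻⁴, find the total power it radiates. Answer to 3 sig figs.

Lateral area A = 2πrL = 2π×9.80×10⁻⁴×0.210 = 1.29308×10⁻³ m².
P = εσAT⁴ = 0.719 × 5.670×10⁻⁸ × 1.29308×10⁻³ × (625.9)⁴ = 8.09 W.

P ≈ 8.09 W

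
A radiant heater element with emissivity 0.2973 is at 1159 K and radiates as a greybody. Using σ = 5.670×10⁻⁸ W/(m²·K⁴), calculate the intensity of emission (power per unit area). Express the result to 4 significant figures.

Stefan–Boltzmann: I = εσT⁴ = 0.2973 × 5.670×10⁻⁸ × (1159)⁴ = 3.042×10⁴ W/m².

I ≈ 3.042×10⁴ W/m²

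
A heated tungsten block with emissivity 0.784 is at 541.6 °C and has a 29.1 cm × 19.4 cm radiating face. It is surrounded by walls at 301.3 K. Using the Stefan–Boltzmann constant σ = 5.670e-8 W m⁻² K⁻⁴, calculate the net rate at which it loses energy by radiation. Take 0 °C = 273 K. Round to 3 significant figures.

Net loss ≈ 1.08×10³ W

T = 541.6 °C + 273 = 814.6 K.
Area A = 0.291 × 0.194 = 0.056454 m².
Net radiated power P_net = εσA(T⁴ − T₀⁴) = 0.784×5.670×10⁻⁸×0.056454×(814.6⁴ − 301.3⁴).
T⁴ − T₀⁴ = 4.40329×10¹¹ − 8.24132×10⁹ = 4.32088×10¹¹ K⁴, so P_net = 1.08×10³ W.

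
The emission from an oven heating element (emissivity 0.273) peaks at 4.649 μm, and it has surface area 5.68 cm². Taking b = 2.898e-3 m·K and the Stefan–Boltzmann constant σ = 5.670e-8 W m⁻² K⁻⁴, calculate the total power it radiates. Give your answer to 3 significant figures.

P ≈ 1.33 W

Wien's law: T = b/λ_max = 2.898×10⁻³/4.649×10⁻⁶ = 623.360 K.
Area A = 5.68 cm² = 5.68×10⁻⁴ m².
Then P = εσAT⁴ = 0.273×5.670×10⁻⁸×5.68×10⁻⁴×(623.360)⁴ = 1.33 W.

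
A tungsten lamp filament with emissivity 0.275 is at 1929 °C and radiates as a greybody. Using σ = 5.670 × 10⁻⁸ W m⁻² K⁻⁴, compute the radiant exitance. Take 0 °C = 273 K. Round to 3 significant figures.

I ≈ 3.67×10⁵ W/m²

T = 1929 °C + 273 = 2202 K.
Stefan–Boltzmann: I = εσT⁴ = 0.275 × 5.670×10⁻⁸ × (2202)⁴ = 3.67×10⁵ W/m².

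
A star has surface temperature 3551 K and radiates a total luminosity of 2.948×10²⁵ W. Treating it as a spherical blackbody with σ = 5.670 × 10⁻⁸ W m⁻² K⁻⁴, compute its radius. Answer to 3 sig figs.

L = 4πR²σT⁴ ⇒ R = √(L/(4πσT⁴)).
σT⁴ = 9.01542×10⁶ W/m², so R = √(2.948×10²⁵/(4π×9.01542×10⁶)) = 5.10×10⁸ m.

R ≈ 5.10×10⁸ m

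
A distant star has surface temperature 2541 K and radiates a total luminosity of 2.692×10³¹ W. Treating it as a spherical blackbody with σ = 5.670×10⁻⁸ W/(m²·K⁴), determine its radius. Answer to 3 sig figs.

R ≈ 9.52×10¹¹ m

L = 4πR²σT⁴ ⇒ R = √(L/(4πσT⁴)).
σT⁴ = 2.36375×10⁶ W/m², so R = √(2.692×10³¹/(4π×2.36375×10⁶)) = 9.52×10¹¹ m.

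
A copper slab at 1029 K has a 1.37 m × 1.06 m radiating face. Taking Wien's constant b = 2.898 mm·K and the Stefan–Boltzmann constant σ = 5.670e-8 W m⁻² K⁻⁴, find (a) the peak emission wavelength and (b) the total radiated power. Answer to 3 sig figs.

(a) λ_max = b/T = 2.898×10⁻³/1029 = 2.816×10⁻⁶ m = 2.82×10³ nm.
Area A = 1.37 × 1.06 = 1.4522 m².
(b) P = σAT⁴ = 5.670×10⁻⁸×1.4522×(1029)⁴ = 9.23×10⁴ W.

λ_max ≈ 2.82×10³ nm; P ≈ 9.23×10⁴ W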